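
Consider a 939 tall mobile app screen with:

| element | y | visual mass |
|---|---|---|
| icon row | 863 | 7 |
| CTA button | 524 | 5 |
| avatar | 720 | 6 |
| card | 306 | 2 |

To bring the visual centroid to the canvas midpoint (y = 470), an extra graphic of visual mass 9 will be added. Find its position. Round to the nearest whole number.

y ≈ 4

New total weight: (7 + 5 + 6 + 2) + 9 = 29.
Along y: (13593 + 9·y) / 29 = 470 (existing moment 7·863 + 5·524 + 6·720 + 2·306 = 13593) ⇒ y = (13630 − 13593) / 9 ≈ 4.11.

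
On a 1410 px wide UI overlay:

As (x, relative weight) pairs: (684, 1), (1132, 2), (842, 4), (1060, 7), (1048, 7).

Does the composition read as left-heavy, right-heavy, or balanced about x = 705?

right-heavy

Weights sum to 1 + 2 + 4 + 7 + 7 = 21.
x: (1·684 + 2·1132 + 4·842 + 7·1060 + 7·1048) / 21 = 21072 / 21 ≈ 1003.43
1003.4 vs midline 705 → right-heavy.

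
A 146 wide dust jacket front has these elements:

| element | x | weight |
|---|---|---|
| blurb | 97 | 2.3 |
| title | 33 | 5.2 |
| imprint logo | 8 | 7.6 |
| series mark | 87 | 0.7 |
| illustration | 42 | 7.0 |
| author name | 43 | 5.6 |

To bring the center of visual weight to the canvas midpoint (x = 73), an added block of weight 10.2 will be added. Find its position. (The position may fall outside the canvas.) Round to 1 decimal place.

x ≈ 173.2

With the added block, Σw becomes 2.3 + 5.2 + 7.6 + 0.7 + 7.0 + 5.6 + 10.2 = 38.6.
x: target moment 38.6×73 = 2817.8; current 2.3·97 + 5.2·33 + 7.6·8 + 0.7·87 + 7.0·42 + 5.6·43 = 1051.2; the added block supplies 1766.6, so x = 1766.6/10.2 ≈ 173.20.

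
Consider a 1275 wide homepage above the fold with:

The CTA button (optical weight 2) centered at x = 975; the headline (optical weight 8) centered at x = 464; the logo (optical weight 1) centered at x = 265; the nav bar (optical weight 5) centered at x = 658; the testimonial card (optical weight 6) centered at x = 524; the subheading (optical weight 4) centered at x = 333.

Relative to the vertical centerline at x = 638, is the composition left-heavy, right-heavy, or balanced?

left-heavy

Total weight = 2 + 8 + 1 + 5 + 6 + 4 = 26.
x: moment 13693 / weight 26 ≈ 526.65
526.7 vs midline 638 → left-heavy.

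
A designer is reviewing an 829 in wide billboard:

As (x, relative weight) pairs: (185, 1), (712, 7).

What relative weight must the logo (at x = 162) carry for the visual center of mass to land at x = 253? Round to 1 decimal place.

w ≈ 34.6

Fixed elements: Σw = 1 + 7 = 8, Σw·x = 1·185 + 7·712 = 5169.
Balance at x = 253 requires (5169 + w·162) / (8 + w) = 253.
Rearranging, w·(162 − 253) = 253·8 − 5169 = -3145, so w ≈ -3145/-91 = 34.56.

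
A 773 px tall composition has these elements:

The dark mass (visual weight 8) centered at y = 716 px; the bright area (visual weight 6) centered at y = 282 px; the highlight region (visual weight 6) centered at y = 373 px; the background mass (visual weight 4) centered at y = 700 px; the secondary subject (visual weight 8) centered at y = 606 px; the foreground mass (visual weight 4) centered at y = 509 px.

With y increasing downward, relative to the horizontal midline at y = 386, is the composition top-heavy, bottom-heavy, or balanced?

Σw = 8 + 6 + 6 + 4 + 8 + 4 = 36.
Σw·y = 8·716 + 6·282 + 6·373 + 4·700 + 8·606 + 4·509 = 19342, so ȳ = 19342/36 ≈ 537.28.
Since 537.3 is below (larger y than) 386, the composition reads bottom-heavy.

bottom-heavy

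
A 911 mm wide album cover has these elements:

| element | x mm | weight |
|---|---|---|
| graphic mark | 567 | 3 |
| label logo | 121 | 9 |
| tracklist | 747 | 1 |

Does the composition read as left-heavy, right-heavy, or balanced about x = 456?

left-heavy

Σw = 3 + 9 + 1 = 13.
Σw·x = 3·567 + 9·121 + 1·747 = 3537, so x̄ = 3537/13 ≈ 272.08.
272.1 vs midline 456 → left-heavy.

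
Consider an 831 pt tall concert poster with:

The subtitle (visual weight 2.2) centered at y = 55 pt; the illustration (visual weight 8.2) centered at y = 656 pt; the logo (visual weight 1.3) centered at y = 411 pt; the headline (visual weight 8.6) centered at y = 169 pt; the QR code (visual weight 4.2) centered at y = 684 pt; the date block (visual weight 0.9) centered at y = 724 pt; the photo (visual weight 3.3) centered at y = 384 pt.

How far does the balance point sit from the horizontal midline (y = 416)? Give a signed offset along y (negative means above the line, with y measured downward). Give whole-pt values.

≈ 12 pt

Total weight = 2.2 + 8.2 + 1.3 + 8.6 + 4.2 + 0.9 + 3.3 = 28.7.
Σw·y = 12279.5; ȳ = 12279.5/28.7 ≈ 427.86.
Offset from y = 416: 427.86 − 416 ≈ 11.86.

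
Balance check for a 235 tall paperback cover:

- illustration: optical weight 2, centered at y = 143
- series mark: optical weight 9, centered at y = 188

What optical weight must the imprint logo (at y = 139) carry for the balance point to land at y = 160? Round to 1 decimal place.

w ≈ 10.4

Fixed elements: Σw = 2 + 9 = 11, Σw·y = 2·143 + 9·188 = 1978.
Balance at y = 160 requires (1978 + w·139) / (11 + w) = 160.
Solving: w = (160·11 − 1978) / (139 − 160) = -218 / -21 ≈ 10.38.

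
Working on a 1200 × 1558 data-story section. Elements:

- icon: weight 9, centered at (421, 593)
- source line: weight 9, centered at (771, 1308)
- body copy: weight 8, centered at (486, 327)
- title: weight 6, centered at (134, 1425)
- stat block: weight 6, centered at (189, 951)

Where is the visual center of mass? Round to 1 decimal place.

Σw = 9 + 9 + 8 + 6 + 6 = 38.
x: (9·421 + 9·771 + 8·486 + 6·134 + 6·189) / 38 = 16554 / 38 ≈ 435.63
y: (9·593 + 9·1308 + 8·327 + 6·1425 + 6·951) / 38 = 33981 / 38 ≈ 894.24

(435.6, 894.2)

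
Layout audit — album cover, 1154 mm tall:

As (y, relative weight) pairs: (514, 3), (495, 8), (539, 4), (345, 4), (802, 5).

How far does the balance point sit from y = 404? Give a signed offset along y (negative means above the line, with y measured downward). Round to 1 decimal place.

≈ 139.7 mm

Total weight = 3 + 8 + 4 + 4 + 5 = 24.
y: (3·514 + 8·495 + 4·539 + 4·345 + 5·802) / 24 = 13048 / 24 ≈ 543.67
Offset from y = 404: 543.67 − 404 ≈ 139.67.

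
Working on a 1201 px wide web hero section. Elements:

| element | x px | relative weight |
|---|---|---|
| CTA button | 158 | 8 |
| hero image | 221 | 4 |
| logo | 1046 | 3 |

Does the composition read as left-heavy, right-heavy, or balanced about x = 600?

Σw = 8 + 4 + 3 = 15.
Σw·x = 8·158 + 4·221 + 3·1046 = 5286, so x̄ = 5286/15 ≈ 352.40.
352.4 lies left of the midline 600, so the layout is left-heavy.

left-heavy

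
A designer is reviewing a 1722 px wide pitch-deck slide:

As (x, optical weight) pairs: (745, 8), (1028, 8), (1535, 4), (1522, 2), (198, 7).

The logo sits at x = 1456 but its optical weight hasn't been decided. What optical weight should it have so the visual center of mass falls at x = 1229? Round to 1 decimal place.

w ≈ 48.0

Known weights sum to 8 + 8 + 4 + 2 + 7 = 29; their moment is 8·745 + 8·1028 + 4·1535 + 2·1522 + 7·198 = 24754.
For the centroid to hit 1229: (24754 + w·1456) / (29 + w) = 1229.
Rearranging, w·(1456 − 1229) = 1229·29 − 24754 = 10887, so w ≈ 10887/227 = 47.96.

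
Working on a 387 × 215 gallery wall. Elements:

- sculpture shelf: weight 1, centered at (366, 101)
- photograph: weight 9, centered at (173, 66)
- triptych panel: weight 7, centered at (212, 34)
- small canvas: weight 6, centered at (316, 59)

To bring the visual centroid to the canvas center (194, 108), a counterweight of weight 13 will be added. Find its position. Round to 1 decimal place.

(129.3, 200.1)

With the counterweight, Σw becomes 1 + 9 + 7 + 6 + 13 = 36.
Along x: (5303 + 13·x) / 36 = 194 (existing moment 1·366 + 9·173 + 7·212 + 6·316 = 5303) ⇒ x = (6984 − 5303) / 13 ≈ 129.31.
Along y: (1287 + 13·y) / 36 = 108 (existing moment 1·101 + 9·66 + 7·34 + 6·59 = 1287) ⇒ y = (3888 − 1287) / 13 ≈ 200.08.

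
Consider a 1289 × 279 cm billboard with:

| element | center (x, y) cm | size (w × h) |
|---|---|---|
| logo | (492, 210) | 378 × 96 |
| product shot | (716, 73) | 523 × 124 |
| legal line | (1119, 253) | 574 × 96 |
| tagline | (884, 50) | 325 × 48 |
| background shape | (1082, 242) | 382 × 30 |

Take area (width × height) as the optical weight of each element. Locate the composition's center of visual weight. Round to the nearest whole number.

(830, 163)

Taking area as weight: logo 378·96 = 36288, product shot 523·124 = 64852, legal line 574·96 = 55104, tagline 325·48 = 15600, background shape 382·30 = 11460. Sum 183304.
Σw·x = 36288·492 + 64852·716 + 55104·1119 + 15600·884 + 11460·1082 = 152139224, so x̄ = 152139224/183304 ≈ 829.98.
Σw·y = 36288·210 + 64852·73 + 55104·253 + 15600·50 + 11460·242 = 29849308, so ȳ = 29849308/183304 ≈ 162.84.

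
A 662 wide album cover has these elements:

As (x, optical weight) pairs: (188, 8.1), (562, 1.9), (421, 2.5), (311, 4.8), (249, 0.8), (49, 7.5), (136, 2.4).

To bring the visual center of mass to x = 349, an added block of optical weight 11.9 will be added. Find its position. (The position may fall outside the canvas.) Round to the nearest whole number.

New total weight: (8.1 + 1.9 + 2.5 + 4.8 + 0.8 + 7.5 + 2.4) + 11.9 = 39.9.
x: target moment 39.9×349 = 13925.1; current 8.1·188 + 1.9·562 + 2.5·421 + 4.8·311 + 0.8·249 + 7.5·49 + 2.4·136 = 6029.0; the added block supplies 7896.1, so x = 7896.1/11.9 ≈ 663.54.

x ≈ 664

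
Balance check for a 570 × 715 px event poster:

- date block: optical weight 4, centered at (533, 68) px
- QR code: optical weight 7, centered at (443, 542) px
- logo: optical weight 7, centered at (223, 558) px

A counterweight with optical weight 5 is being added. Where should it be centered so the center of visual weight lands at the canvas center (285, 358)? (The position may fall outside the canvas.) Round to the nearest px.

(-48, 52)

With the counterweight, Σw becomes 4 + 7 + 7 + 5 = 23.
Along x: (6794 + 5·x) / 23 = 285 (existing moment 4·533 + 7·443 + 7·223 = 6794) ⇒ x = (6555 − 6794) / 5 ≈ -47.80.
Along y: (7972 + 5·y) / 23 = 358 (existing moment 4·68 + 7·542 + 7·558 = 7972) ⇒ y = (8234 − 7972) / 5 ≈ 52.40.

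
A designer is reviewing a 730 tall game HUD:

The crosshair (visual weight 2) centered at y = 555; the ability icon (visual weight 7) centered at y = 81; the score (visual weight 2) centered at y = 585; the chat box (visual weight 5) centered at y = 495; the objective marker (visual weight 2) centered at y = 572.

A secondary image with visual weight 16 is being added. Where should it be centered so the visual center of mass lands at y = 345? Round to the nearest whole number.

y ≈ 329

After adding the secondary image, total weight = 2 + 7 + 2 + 5 + 2 + 16 = 34.
y: need Σw·y = 34·345 = 11730. Existing = 2·555 + 7·81 + 2·585 + 5·495 + 2·572 = 6466. Remainder 5264 / 16 ≈ 329.00.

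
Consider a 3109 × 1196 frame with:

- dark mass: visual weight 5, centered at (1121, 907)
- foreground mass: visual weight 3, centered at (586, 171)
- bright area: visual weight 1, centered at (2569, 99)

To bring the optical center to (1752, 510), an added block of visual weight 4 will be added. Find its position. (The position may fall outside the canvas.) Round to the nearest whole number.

(3211, 371)

New total weight: (5 + 3 + 1) + 4 = 13.
Along x: (9932 + 4·x) / 13 = 1752 (existing moment 5·1121 + 3·586 + 1·2569 = 9932) ⇒ x = (22776 − 9932) / 4 ≈ 3211.00.
Along y: (5147 + 4·y) / 13 = 510 (existing moment 5·907 + 3·171 + 1·99 = 5147) ⇒ y = (6630 − 5147) / 4 ≈ 370.75.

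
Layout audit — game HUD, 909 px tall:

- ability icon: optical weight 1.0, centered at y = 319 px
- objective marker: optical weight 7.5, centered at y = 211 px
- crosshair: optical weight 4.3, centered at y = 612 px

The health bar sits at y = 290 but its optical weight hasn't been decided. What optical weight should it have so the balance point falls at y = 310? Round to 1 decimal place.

Existing Σw = 12.8 (1.0 + 7.5 + 4.3); existing moment 1.0·319 + 7.5·211 + 4.3·612 = 4533.1.
For the centroid to hit 310: (4533.1 + w·290) / (12.8 + w) = 310.
Solving: w = (310·12.8 − 4533.1) / (290 − 310) = -565.1 / -20 ≈ 28.26.

w ≈ 28.3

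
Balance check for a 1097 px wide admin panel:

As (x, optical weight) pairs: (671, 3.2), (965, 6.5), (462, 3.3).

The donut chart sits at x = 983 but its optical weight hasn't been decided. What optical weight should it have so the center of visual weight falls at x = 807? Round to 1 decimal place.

Existing Σw = 13.0 (3.2 + 6.5 + 3.3); existing moment 3.2·671 + 6.5·965 + 3.3·462 = 9944.3.
Balance at x = 807 requires (9944.3 + w·983) / (13.0 + w) = 807.
Rearranging, w·(983 − 807) = 807·13.0 − 9944.3 = 546.7, so w ≈ 546.7/176 = 3.11.

w ≈ 3.1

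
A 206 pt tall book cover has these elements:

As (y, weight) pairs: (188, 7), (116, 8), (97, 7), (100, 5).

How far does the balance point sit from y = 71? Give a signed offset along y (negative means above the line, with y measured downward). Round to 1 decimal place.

Σw = 7 + 8 + 7 + 5 = 27.
Σw·y = 7·188 + 8·116 + 7·97 + 5·100 = 3423, so ȳ = 3423/27 ≈ 126.78.
Against y = 71, that's 126.78 − 71 = 55.78.

≈ 55.8 pt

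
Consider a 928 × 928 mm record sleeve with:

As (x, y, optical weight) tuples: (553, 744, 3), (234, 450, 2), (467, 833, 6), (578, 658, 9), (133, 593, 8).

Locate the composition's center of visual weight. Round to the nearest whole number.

Total weight = 3 + 2 + 6 + 9 + 8 = 28.
Σw·x = 3·553 + 2·234 + 6·467 + 9·578 + 8·133 = 11195, so x̄ = 11195/28 ≈ 399.82.
Σw·y = 3·744 + 2·450 + 6·833 + 9·658 + 8·593 = 18796, so ȳ = 18796/28 ≈ 671.29.

(400, 671)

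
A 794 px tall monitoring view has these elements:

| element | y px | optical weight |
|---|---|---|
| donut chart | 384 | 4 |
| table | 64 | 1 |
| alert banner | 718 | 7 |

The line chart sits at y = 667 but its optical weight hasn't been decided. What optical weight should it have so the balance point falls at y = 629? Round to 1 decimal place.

Existing Σw = 12 (4 + 1 + 7); existing moment 4·384 + 1·64 + 7·718 = 6626.
Set Σw·y/Σw = 629: (6626 + 667w) = 629·(12 + w).
Solving: w = (629·12 − 6626) / (667 − 629) = 922 / 38 ≈ 24.26.

w ≈ 24.3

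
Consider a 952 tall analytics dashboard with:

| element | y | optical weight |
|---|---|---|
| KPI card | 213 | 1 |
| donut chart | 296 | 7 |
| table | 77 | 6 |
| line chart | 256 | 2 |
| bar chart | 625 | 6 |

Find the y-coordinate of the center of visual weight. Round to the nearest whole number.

y ≈ 319

Total weight = 1 + 7 + 6 + 2 + 6 = 22.
y-moment: 1·213 + 7·296 + 6·77 + 2·256 + 6·625 = 7009; centroid 7009/22 ≈ 318.59.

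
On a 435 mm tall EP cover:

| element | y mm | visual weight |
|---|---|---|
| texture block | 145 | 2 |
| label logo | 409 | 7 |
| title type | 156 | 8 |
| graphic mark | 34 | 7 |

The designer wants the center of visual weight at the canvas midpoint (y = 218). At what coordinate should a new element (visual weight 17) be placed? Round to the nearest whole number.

y ≈ 253

New total weight: (2 + 7 + 8 + 7) + 17 = 41.
y: need Σw·y = 41·218 = 8938. Existing = 2·145 + 7·409 + 8·156 + 7·34 = 4639. Remainder 4299 / 17 ≈ 252.88.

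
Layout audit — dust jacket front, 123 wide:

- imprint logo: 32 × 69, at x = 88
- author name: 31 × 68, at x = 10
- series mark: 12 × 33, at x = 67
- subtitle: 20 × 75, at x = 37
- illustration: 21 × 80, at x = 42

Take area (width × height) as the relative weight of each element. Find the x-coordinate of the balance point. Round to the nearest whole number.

Taking area as weight: imprint logo 32·69 = 2208, author name 31·68 = 2108, series mark 12·33 = 396, subtitle 20·75 = 1500, illustration 21·80 = 1680. Sum 7892.
x-moment: 2208·88 + 2108·10 + 396·67 + 1500·37 + 1680·42 = 367976; centroid 367976/7892 ≈ 46.63.

x ≈ 47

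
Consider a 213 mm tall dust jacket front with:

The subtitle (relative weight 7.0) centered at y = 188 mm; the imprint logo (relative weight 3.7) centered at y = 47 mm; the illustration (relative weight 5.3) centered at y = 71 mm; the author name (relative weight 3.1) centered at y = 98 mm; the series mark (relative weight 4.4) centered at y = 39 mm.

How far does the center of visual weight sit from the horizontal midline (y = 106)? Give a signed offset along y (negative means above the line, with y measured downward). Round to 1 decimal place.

≈ -6.4 mm

Σw = 7.0 + 3.7 + 5.3 + 3.1 + 4.4 = 23.5.
Σw·y = 7.0·188 + 3.7·47 + 5.3·71 + 3.1·98 + 4.4·39 = 2341.6, so ȳ = 2341.6/23.5 ≈ 99.64.
Against y = 106, that's 99.64 − 106 = -6.36.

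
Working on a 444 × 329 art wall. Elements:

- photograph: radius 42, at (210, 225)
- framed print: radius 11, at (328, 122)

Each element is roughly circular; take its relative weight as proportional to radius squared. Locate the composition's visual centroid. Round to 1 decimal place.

(217.6, 218.4)

Weights ∝ r²: photograph 42² = 1764, framed print 11² = 121; Σw = 1885.
x: (1764·210 + 121·328) / 1885 = 410128 / 1885 ≈ 217.57
y: (1764·225 + 121·122) / 1885 = 411662 / 1885 ≈ 218.39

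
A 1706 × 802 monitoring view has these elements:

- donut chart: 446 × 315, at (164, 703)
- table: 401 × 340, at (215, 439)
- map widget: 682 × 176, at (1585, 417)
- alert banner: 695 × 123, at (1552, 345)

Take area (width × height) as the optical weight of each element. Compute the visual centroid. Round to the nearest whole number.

(778, 494)

Taking area as weight: donut chart 446·315 = 140490, table 401·340 = 136340, map widget 682·176 = 120032, alert banner 695·123 = 85485. Sum 482347.
x-moment: 140490·164 + 136340·215 + 120032·1585 + 85485·1552 = 375276900; centroid 375276900/482347 ≈ 778.02.
y-moment: 140490·703 + 136340·439 + 120032·417 + 85485·345 = 238163399; centroid 238163399/482347 ≈ 493.76.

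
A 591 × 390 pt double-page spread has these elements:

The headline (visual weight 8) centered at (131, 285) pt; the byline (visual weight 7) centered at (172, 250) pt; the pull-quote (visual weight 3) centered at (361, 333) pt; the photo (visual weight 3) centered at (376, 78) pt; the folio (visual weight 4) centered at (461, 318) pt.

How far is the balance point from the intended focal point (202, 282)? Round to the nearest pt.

≈ 54 pt

Weights sum to 8 + 7 + 3 + 3 + 4 = 25.
x-moment: 8·131 + 7·172 + 3·361 + 3·376 + 4·461 = 6307; centroid 6307/25 ≈ 252.28.
y-moment: 8·285 + 7·250 + 3·333 + 3·78 + 4·318 = 6535; centroid 6535/25 ≈ 261.40.
From (202, 282): dx = 50.28, dy = -20.60, so the distance is √(dx²+dy²) ≈ 54.34.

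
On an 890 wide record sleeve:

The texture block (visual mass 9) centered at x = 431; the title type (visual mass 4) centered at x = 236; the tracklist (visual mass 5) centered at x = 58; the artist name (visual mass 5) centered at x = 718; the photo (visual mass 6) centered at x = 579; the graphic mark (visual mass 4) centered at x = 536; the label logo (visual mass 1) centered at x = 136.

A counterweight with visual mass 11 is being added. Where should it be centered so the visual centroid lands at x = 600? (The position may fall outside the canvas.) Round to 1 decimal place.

x ≈ 1140.3

After adding the counterweight, total weight = 9 + 4 + 5 + 5 + 6 + 4 + 1 + 11 = 45.
x: target moment 45×600 = 27000; current 9·431 + 4·236 + 5·58 + 5·718 + 6·579 + 4·536 + 1·136 = 14457; the counterweight supplies 12543, so x = 12543/11 ≈ 1140.27.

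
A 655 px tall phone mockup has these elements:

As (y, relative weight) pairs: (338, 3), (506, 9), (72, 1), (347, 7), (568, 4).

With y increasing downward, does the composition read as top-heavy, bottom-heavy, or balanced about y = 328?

Total weight = 3 + 9 + 1 + 7 + 4 = 24.
y-moment: 3·338 + 9·506 + 1·72 + 7·347 + 4·568 = 10341; centroid 10341/24 ≈ 430.88.
430.9 vs midline 328 → bottom-heavy.

bottom-heavy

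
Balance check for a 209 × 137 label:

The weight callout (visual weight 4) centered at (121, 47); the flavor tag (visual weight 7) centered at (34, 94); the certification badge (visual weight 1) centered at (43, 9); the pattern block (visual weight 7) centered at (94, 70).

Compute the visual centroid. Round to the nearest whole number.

Total weight = 4 + 7 + 1 + 7 = 19.
Σw·x = 4·121 + 7·34 + 1·43 + 7·94 = 1423, so x̄ = 1423/19 ≈ 74.89.
Σw·y = 4·47 + 7·94 + 1·9 + 7·70 = 1345, so ȳ = 1345/19 ≈ 70.79.

(75, 71)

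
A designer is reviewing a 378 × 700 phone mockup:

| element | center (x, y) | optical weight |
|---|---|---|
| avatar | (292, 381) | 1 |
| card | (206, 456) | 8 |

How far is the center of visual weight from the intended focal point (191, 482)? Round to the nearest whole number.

≈ 42

Weights sum to 1 + 8 = 9.
Σw·x = 1·292 + 8·206 = 1940, so x̄ = 1940/9 ≈ 215.56.
Σw·y = 1·381 + 8·456 = 4029, so ȳ = 4029/9 ≈ 447.67.
Relative to (191, 482): Δ = (24.56, -34.33); |Δ| = √(24.56² + -34.33²) ≈ 42.21.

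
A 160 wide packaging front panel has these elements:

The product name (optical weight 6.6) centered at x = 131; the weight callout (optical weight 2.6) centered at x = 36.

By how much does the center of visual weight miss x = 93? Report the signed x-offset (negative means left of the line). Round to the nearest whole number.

Σw = 6.6 + 2.6 = 9.2.
x: (6.6·131 + 2.6·36) / 9.2 = 958.2 / 9.2 ≈ 104.15
Difference: 104.15 − 93 ≈ 11.15.

≈ 11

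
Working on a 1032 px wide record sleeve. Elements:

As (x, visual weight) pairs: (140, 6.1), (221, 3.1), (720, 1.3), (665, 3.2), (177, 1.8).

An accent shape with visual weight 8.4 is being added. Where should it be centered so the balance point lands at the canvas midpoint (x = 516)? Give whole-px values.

x ≈ 882

With the accent shape, Σw becomes 6.1 + 3.1 + 1.3 + 3.2 + 1.8 + 8.4 = 23.9.
Along x: (4921.7 + 8.4·x) / 23.9 = 516 (existing moment 6.1·140 + 3.1·221 + 1.3·720 + 3.2·665 + 1.8·177 = 4921.7) ⇒ x = (12332.4 − 4921.7) / 8.4 ≈ 882.23.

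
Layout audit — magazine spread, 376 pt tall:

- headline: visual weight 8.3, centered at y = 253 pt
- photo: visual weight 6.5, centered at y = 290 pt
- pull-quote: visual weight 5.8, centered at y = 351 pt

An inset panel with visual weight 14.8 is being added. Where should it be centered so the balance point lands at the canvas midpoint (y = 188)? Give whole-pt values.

y ≈ 43

After adding the inset panel, total weight = 8.3 + 6.5 + 5.8 + 14.8 = 35.4.
y: target moment 35.4×188 = 6655.2; current 8.3·253 + 6.5·290 + 5.8·351 = 6020.7; the inset panel supplies 634.5, so y = 634.5/14.8 ≈ 42.87.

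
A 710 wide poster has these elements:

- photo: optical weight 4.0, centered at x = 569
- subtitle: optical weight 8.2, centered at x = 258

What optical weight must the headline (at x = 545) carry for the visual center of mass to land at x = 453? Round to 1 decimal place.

Fixed elements: Σw = 4.0 + 8.2 = 12.2, Σw·x = 4.0·569 + 8.2·258 = 4391.6.
Set Σw·x/Σw = 453: (4391.6 + 545w) = 453·(12.2 + w).
Rearranging, w·(545 − 453) = 453·12.2 − 4391.6 = 1135.0, so w ≈ 1135.0/92 = 12.34.

w ≈ 12.3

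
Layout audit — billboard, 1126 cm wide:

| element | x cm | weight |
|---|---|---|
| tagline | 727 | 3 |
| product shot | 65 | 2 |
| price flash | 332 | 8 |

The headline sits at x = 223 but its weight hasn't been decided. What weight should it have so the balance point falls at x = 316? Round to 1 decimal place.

Existing Σw = 13 (3 + 2 + 8); existing moment 3·727 + 2·65 + 8·332 = 4967.
Balance at x = 316 requires (4967 + w·223) / (13 + w) = 316.
Rearranging, w·(223 − 316) = 316·13 − 4967 = -859, so w ≈ -859/-93 = 9.24.

w ≈ 9.2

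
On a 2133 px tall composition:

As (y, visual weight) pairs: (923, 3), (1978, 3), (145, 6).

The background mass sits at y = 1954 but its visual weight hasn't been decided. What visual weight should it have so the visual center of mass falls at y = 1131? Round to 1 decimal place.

w ≈ 4.9

Known weights sum to 3 + 3 + 6 = 12; their moment is 3·923 + 3·1978 + 6·145 = 9573.
For the centroid to hit 1131: (9573 + w·1954) / (12 + w) = 1131.
Rearranging, w·(1954 − 1131) = 1131·12 − 9573 = 3999, so w ≈ 3999/823 = 4.86.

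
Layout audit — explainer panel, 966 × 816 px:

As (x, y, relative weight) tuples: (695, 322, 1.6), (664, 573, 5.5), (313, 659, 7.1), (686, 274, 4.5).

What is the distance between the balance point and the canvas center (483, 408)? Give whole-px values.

≈ 118 px

Total weight = 1.6 + 5.5 + 7.1 + 4.5 = 18.7.
Σw·x = 1.6·695 + 5.5·664 + 7.1·313 + 4.5·686 = 10073.3, so x̄ = 10073.3/18.7 ≈ 538.68.
Σw·y = 1.6·322 + 5.5·573 + 7.1·659 + 4.5·274 = 9578.6, so ȳ = 9578.6/18.7 ≈ 512.22.
Offset from (483, 408): Δx ≈ 55.68, Δy ≈ 104.22; distance = √(Δx² + Δy²) ≈ 118.16.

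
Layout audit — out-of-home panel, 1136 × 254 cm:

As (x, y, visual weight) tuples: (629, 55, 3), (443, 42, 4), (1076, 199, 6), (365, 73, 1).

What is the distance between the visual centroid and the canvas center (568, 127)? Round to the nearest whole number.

Total weight = 3 + 4 + 6 + 1 = 14.
x: (3·629 + 4·443 + 6·1076 + 1·365) / 14 = 10480 / 14 ≈ 748.57
y: (3·55 + 4·42 + 6·199 + 1·73) / 14 = 1600 / 14 ≈ 114.29
Offset from (568, 127): Δx ≈ 180.57, Δy ≈ -12.71; distance = √(Δx² + Δy²) ≈ 181.02.

≈ 181 cm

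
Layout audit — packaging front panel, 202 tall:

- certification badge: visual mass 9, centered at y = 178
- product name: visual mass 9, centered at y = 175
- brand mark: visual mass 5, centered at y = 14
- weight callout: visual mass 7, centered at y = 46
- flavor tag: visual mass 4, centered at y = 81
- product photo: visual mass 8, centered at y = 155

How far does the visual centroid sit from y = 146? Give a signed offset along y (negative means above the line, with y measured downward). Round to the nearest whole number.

≈ -24

Weights sum to 9 + 9 + 5 + 7 + 4 + 8 = 42.
Σw·y = 5133; ȳ = 5133/42 ≈ 122.21.
Difference: 122.21 − 146 ≈ -23.79.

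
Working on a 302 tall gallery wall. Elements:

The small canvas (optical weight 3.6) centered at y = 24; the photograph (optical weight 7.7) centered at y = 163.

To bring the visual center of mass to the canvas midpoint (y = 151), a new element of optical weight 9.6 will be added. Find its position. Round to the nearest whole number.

y ≈ 189

With the new element, Σw becomes 3.6 + 7.7 + 9.6 = 20.9.
Along y: (1341.5 + 9.6·y) / 20.9 = 151 (existing moment 3.6·24 + 7.7·163 = 1341.5) ⇒ y = (3155.9 − 1341.5) / 9.6 ≈ 189.00.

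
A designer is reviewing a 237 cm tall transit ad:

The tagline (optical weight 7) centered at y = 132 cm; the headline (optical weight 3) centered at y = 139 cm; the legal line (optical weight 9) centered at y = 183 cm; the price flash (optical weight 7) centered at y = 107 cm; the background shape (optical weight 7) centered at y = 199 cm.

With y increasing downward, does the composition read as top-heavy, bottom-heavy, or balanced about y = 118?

Σw = 7 + 3 + 9 + 7 + 7 = 33.
Σw·y = 7·132 + 3·139 + 9·183 + 7·107 + 7·199 = 5130, so ȳ = 5130/33 ≈ 155.45.
Since 155.5 is below (larger y than) 118, the composition reads bottom-heavy.

bottom-heavy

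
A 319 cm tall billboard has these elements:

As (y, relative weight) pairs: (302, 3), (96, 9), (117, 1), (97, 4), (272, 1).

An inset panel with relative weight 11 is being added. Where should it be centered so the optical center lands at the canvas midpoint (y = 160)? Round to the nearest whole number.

y ≈ 190

New total weight: (3 + 9 + 1 + 4 + 1) + 11 = 29.
y: target moment 29×160 = 4640; current 3·302 + 9·96 + 1·117 + 4·97 + 1·272 = 2547; the inset panel supplies 2093, so y = 2093/11 ≈ 190.27.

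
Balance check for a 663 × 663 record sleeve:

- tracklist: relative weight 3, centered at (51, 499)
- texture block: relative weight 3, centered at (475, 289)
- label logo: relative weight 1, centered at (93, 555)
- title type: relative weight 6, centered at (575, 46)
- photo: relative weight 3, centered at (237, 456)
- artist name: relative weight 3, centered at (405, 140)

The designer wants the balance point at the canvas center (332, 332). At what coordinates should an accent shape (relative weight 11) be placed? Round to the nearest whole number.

New total weight: (3 + 3 + 1 + 6 + 3 + 3) + 11 = 30.
x: target moment 30×332 = 9960; current 3·51 + 3·475 + 1·93 + 6·575 + 3·237 + 3·405 = 7047; the accent shape supplies 2913, so x = 2913/11 ≈ 264.82.
y: target moment 30×332 = 9960; current 3·499 + 3·289 + 1·555 + 6·46 + 3·456 + 3·140 = 4983; the accent shape supplies 4977, so y = 4977/11 ≈ 452.45.

(265, 452)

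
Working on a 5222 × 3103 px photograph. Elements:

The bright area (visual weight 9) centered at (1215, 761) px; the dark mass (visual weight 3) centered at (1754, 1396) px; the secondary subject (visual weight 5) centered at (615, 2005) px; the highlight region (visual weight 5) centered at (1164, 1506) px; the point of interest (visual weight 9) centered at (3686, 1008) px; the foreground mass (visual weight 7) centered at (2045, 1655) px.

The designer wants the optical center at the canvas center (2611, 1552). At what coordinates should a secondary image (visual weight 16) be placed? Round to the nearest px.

(4276, 2160)

After adding the secondary image, total weight = 9 + 3 + 5 + 5 + 9 + 7 + 16 = 54.
Along x: (72581 + 16·x) / 54 = 2611 (existing moment 9·1215 + 3·1754 + 5·615 + 5·1164 + 9·3686 + 7·2045 = 72581) ⇒ x = (140994 − 72581) / 16 ≈ 4275.81.
Along y: (49249 + 16·y) / 54 = 1552 (existing moment 9·761 + 3·1396 + 5·2005 + 5·1506 + 9·1008 + 7·1655 = 49249) ⇒ y = (83808 − 49249) / 16 ≈ 2159.94.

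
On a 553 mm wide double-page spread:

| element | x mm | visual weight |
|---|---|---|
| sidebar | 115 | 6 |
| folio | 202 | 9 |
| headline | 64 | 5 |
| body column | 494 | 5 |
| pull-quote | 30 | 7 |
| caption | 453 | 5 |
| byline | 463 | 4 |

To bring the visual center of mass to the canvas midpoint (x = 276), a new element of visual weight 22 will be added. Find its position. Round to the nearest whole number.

x ≈ 353

New total weight: (6 + 9 + 5 + 5 + 7 + 5 + 4) + 22 = 63.
Along x: (9625 + 22·x) / 63 = 276 (existing moment 6·115 + 9·202 + 5·64 + 5·494 + 7·30 + 5·453 + 4·463 = 9625) ⇒ x = (17388 − 9625) / 22 ≈ 352.86.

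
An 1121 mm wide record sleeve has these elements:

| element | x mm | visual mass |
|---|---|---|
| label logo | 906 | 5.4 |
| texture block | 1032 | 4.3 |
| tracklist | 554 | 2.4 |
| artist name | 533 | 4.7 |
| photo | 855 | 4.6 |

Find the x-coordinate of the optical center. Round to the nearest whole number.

x ≈ 799

Σw = 5.4 + 4.3 + 2.4 + 4.7 + 4.6 = 21.4.
x: (5.4·906 + 4.3·1032 + 2.4·554 + 4.7·533 + 4.6·855) / 21.4 = 17097.7 / 21.4 ≈ 798.96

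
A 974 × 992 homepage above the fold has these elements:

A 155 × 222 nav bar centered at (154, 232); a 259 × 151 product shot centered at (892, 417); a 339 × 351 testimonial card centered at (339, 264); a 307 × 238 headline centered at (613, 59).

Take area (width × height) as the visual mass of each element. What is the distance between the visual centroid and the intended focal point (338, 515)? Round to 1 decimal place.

≈ 318.5

Areas: nav bar 155·222 = 34410, product shot 259·151 = 39109, testimonial card 339·351 = 118989, headline 307·238 = 73066. Total weight = 265574.
x-moment: 34410·154 + 39109·892 + 118989·339 + 73066·613 = 125311097; centroid 125311097/265574 ≈ 471.85.
y-moment: 34410·232 + 39109·417 + 118989·264 + 73066·59 = 60015563; centroid 60015563/265574 ≈ 225.98.
From (338, 515): dx = 133.85, dy = -289.02, so the distance is √(dx²+dy²) ≈ 318.51.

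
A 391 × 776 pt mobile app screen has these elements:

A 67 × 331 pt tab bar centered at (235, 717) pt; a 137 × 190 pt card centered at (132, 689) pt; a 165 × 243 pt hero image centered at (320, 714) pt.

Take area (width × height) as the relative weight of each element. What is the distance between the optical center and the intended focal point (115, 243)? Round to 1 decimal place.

Areas: tab bar 67·331 = 22177, card 137·190 = 26030, hero image 165·243 = 40095. Total weight = 88302.
Σw·x = 22177·235 + 26030·132 + 40095·320 = 21477955, so x̄ = 21477955/88302 ≈ 243.23.
Σw·y = 22177·717 + 26030·689 + 40095·714 = 62463409, so ȳ = 62463409/88302 ≈ 707.38.
From (115, 243): dx = 128.23, dy = 464.38, so the distance is √(dx²+dy²) ≈ 481.76.

≈ 481.8 pt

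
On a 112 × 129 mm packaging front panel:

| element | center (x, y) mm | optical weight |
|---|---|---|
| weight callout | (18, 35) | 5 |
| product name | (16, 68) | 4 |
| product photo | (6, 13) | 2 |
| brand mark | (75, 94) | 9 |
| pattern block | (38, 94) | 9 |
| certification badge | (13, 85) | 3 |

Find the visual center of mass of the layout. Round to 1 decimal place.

(38.2, 75.6)

Weights sum to 5 + 4 + 2 + 9 + 9 + 3 = 32.
x: (5·18 + 4·16 + 2·6 + 9·75 + 9·38 + 3·13) / 32 = 1222 / 32 ≈ 38.19
y: (5·35 + 4·68 + 2·13 + 9·94 + 9·94 + 3·85) / 32 = 2420 / 32 ≈ 75.62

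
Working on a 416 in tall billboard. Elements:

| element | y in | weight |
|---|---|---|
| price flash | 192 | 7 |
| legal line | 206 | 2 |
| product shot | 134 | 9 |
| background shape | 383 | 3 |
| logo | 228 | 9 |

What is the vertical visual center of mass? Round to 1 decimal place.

y ≈ 205.4

Total weight = 7 + 2 + 9 + 3 + 9 = 30.
Σw·y = 7·192 + 2·206 + 9·134 + 3·383 + 9·228 = 6163, so ȳ = 6163/30 ≈ 205.43.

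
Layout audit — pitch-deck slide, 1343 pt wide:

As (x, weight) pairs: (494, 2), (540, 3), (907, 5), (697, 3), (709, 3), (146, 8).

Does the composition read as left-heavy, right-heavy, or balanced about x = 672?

Total weight = 2 + 3 + 5 + 3 + 3 + 8 = 24.
Σw·x = 12529; x̄ = 12529/24 ≈ 522.04.
522.0 lies left of the midline 672, so the layout is left-heavy.

left-heavy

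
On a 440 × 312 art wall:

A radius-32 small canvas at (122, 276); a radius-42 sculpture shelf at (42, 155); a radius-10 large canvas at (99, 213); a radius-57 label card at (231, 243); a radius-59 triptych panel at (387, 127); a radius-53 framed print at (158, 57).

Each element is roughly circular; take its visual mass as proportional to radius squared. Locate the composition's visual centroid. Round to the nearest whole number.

Weights ∝ r²: small canvas 32² = 1024, sculpture shelf 42² = 1764, large canvas 10² = 100, label card 57² = 3249, triptych panel 59² = 3481, framed print 53² = 2809; Σw = 12427.
x: (1024·122 + 1764·42 + 100·99 + 3249·231 + 3481·387 + 2809·158) / 12427 = 2750404 / 12427 ≈ 221.32
y: (1024·276 + 1764·155 + 100·213 + 3249·243 + 3481·127 + 2809·57) / 12427 = 1969051 / 12427 ≈ 158.45

(221, 158)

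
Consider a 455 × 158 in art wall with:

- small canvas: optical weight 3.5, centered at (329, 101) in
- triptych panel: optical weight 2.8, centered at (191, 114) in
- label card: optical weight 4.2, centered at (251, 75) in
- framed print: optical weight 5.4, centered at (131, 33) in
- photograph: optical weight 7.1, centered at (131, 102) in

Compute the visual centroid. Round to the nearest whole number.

(190, 82)

Σw = 3.5 + 2.8 + 4.2 + 5.4 + 7.1 = 23.0.
Σw·x = 3.5·329 + 2.8·191 + 4.2·251 + 5.4·131 + 7.1·131 = 4378.0, so x̄ = 4378.0/23.0 ≈ 190.35.
Σw·y = 3.5·101 + 2.8·114 + 4.2·75 + 5.4·33 + 7.1·102 = 1890.1, so ȳ = 1890.1/23.0 ≈ 82.18.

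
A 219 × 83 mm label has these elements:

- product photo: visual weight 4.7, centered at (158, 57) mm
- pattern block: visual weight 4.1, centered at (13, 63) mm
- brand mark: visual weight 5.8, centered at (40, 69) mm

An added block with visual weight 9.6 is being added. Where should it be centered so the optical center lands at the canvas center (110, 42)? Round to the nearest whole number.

(170, 9)

New total weight: (4.7 + 4.1 + 5.8) + 9.6 = 24.2.
Along x: (1027.9 + 9.6·x) / 24.2 = 110 (existing moment 4.7·158 + 4.1·13 + 5.8·40 = 1027.9) ⇒ x = (2662.0 − 1027.9) / 9.6 ≈ 170.22.
Along y: (926.4 + 9.6·y) / 24.2 = 42 (existing moment 4.7·57 + 4.1·63 + 5.8·69 = 926.4) ⇒ y = (1016.4 − 926.4) / 9.6 ≈ 9.38.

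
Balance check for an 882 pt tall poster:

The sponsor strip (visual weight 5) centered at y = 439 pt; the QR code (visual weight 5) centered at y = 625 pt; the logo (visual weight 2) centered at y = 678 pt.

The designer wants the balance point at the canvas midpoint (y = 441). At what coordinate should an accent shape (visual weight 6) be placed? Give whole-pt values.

y ≈ 210

New total weight: (5 + 5 + 2) + 6 = 18.
Along y: (6676 + 6·y) / 18 = 441 (existing moment 5·439 + 5·625 + 2·678 = 6676) ⇒ y = (7938 − 6676) / 6 ≈ 210.33.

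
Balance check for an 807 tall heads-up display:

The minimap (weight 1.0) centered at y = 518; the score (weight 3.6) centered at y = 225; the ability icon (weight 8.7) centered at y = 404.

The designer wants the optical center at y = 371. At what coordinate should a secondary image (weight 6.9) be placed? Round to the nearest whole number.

After adding the secondary image, total weight = 1.0 + 3.6 + 8.7 + 6.9 = 20.2.
y: target moment 20.2×371 = 7494.2; current 1.0·518 + 3.6·225 + 8.7·404 = 4842.8; the secondary image supplies 2651.4, so y = 2651.4/6.9 ≈ 384.26.

y ≈ 384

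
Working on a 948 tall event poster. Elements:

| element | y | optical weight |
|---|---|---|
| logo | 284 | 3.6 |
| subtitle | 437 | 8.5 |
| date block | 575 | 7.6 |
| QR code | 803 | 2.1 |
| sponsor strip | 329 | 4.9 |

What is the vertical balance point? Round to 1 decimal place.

Σw = 3.6 + 8.5 + 7.6 + 2.1 + 4.9 = 26.7.
y: (3.6·284 + 8.5·437 + 7.6·575 + 2.1·803 + 4.9·329) / 26.7 = 12405.3 / 26.7 ≈ 464.62

y ≈ 464.6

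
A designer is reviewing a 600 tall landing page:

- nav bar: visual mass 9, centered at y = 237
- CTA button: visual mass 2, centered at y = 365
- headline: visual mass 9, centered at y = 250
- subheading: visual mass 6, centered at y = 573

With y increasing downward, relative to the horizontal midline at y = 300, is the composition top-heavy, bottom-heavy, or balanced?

Σw = 9 + 2 + 9 + 6 = 26.
Σw·y = 9·237 + 2·365 + 9·250 + 6·573 = 8551, so ȳ = 8551/26 ≈ 328.88.
328.9 lies below (larger y than) the midline 300, so the layout is bottom-heavy.

bottom-heavy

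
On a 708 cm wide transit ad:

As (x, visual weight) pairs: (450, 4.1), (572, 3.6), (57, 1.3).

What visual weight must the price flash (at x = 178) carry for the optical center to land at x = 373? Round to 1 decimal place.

Known weights sum to 4.1 + 3.6 + 1.3 = 9.0; their moment is 4.1·450 + 3.6·572 + 1.3·57 = 3978.3.
Balance at x = 373 requires (3978.3 + w·178) / (9.0 + w) = 373.
Solving: w = (373·9.0 − 3978.3) / (178 − 373) = -621.3 / -195 ≈ 3.19.

w ≈ 3.2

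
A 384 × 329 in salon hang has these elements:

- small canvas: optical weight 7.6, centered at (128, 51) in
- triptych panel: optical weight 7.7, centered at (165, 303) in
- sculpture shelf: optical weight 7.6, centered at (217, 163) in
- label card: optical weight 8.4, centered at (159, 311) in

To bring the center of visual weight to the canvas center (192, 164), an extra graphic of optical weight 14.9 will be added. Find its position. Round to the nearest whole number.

(244, 67)

With the extra graphic, Σw becomes 7.6 + 7.7 + 7.6 + 8.4 + 14.9 = 46.2.
Along x: (5228.1 + 14.9·x) / 46.2 = 192 (existing moment 7.6·128 + 7.7·165 + 7.6·217 + 8.4·159 = 5228.1) ⇒ x = (8870.4 − 5228.1) / 14.9 ≈ 244.45.
Along y: (6571.9 + 14.9·y) / 46.2 = 164 (existing moment 7.6·51 + 7.7·303 + 7.6·163 + 8.4·311 = 6571.9) ⇒ y = (7576.8 − 6571.9) / 14.9 ≈ 67.44.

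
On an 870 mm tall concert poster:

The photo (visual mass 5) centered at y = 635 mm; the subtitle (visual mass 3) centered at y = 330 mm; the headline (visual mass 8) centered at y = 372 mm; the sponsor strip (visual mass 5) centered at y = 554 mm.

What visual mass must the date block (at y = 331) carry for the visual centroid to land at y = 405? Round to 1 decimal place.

Fixed elements: Σw = 5 + 3 + 8 + 5 = 21, Σw·y = 5·635 + 3·330 + 8·372 + 5·554 = 9911.
For the centroid to hit 405: (9911 + w·331) / (21 + w) = 405.
So w = (405·21 − 9911)/(331 − 405) = -1406/-74 ≈ 19.00.

w ≈ 19.0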